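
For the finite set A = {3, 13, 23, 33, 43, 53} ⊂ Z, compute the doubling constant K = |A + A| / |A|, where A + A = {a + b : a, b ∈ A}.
K = |A + A| / |A| = 11/6

Enumerate A + A = {a + b : a, b ∈ A}. With |A| = 6, there are |A|^2 = 36 ordered sum pairs; collecting distinct values, A + A = {6, 16, 26, 36, 46, 56, 66, 76, 86, 96, 106}, so |A + A| = 11. Thus K = 11/6. Here |A + A| = 2|A| − 1 = 11, the minimum possible — so K = 11/6 is minimal, which holds iff A is an arithmetic progression.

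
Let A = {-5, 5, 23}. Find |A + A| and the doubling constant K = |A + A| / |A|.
K = |A + A| / |A| = 6/3 = 2

Enumerate A + A = {a + b : a, b ∈ A}. With |A| = 3, there are |A|^2 = 9 ordered sum pairs; collecting distinct values, A + A = {-10, 0, 10, 18, 28, 46}, so |A + A| = 6. Thus K = 6/3 = 2. For comparison, the minimum possible |A + A| over all 3-element sets is 2·3 − 1 = 5 (so min K = 5/3), attained only by arithmetic progressions.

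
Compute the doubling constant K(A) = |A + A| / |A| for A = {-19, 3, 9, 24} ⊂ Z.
K = |A + A| / |A| = 10/4 = 5/2

Enumerate A + A = {a + b : a, b ∈ A}. With |A| = 4, there are |A|^2 = 16 ordered sum pairs; collecting distinct values, A + A = {-38, -16, -10, 5, 6, 12, 18, 27, 33, 48}, so |A + A| = 10. Thus K = 10/4 = 5/2. For comparison, the minimum possible |A + A| over all 4-element sets is 2·4 − 1 = 7 (so min K = 7/4), attained only by arithmetic progressions.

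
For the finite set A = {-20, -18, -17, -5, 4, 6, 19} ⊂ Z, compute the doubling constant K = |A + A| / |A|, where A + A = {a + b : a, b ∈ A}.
K = |A + A| / |A| = 25/7

Enumerate A + A = {a + b : a, b ∈ A}. With |A| = 7, there are |A|^2 = 49 ordered sum pairs; collecting distinct values, A + A = {-40, -38, -37, -36, -35, -34, -25, -23, -22, -16, -14, -13, -12, -11, -10, -1, 1, 2, 8, 10, 12, 14, 23, 25, 38}, so |A + A| = 25. Thus K = 25/7. For comparison, the minimum possible |A + A| over all 7-element sets is 2·7 − 1 = 13 (so min K = 13/7), attained only by arithmetic progressions.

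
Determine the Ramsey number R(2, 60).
R(2, 60) = 60

R(2, k) = k for all k ≥ 2: in a 2-colouring of K_k, either some edge is red (a red K_2) or all edges are blue (a blue K_k). And K_{59} coloured all-blue has no blue K_60, so R(2, 60) > 59. Hence R(2, 60) = 60.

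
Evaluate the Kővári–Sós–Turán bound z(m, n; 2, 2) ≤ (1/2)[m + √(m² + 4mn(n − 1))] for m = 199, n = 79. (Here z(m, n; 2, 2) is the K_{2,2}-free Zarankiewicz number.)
z(199, 79; 2, 2) ≤ (1/2)[199 + √(199² + 4·199·79·78)] = (1/2)[199 + √4944553] = 1211.3175

Kővári–Sós–Turán: let r_1, ..., r_199 be the row sums and z = Σ r_i the total number of 1s. Each pair of columns can share at most one row with both entries 1 (else a 2×2 all-ones block appears), so Σ_i C(r_i, 2) ≤ C(79, 2) = 3081. By convexity Σ_i C(r_i, 2) ≥ 199·C(z/199, 2) = z(z − 199)/(2·199), giving z² − 199z − 199·79·78 ≤ 0 and hence z ≤ (1/2)[199 + √(39601 + 4·1226238)] = (1/2)[199 + √4944553] ≈ (1/2)(199 + 2223.6351) = 1211.3175.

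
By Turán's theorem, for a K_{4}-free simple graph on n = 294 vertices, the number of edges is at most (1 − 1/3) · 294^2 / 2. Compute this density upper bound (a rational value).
Turán density bound = (2/3) · 294^2/2 = 28812

Turán's theorem: ex(n, K_{r+1}) is achieved by the complete r-partite Turán graph T(n, r) with parts as balanced as possible, and is at most (1 − 1/r) · n^2/2. For r = 3, n = 294: the density bound is (2/3) · 86436/2 = 28812. Since 3 ∣ 294, the Turán graph T(294, 3) has parts of equal size 98, and its edge count e(T(294, 3)) = 28812 attains the density bound exactly.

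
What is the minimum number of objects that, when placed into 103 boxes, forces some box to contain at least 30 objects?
n = (30 − 1)·103 + 1 = 2988

By the generalised pigeonhole principle, to guarantee some box contains ≥ r objects we need more than (r − 1) · k objects total. Threshold: n = (r − 1) · k + 1. With r = 30 and k = 103: n = 29 · 103 + 1 = 2987 + 1 = 2988. For n = 2987 = 29 · 103, we can put exactly 29 objects in every box, avoiding 30 in any single one — so 2988 is tight.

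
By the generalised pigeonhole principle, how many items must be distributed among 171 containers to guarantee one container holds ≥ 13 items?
n = (13 − 1)·171 + 1 = 2053

By the generalised pigeonhole principle, to guarantee some box contains ≥ r objects we need more than (r − 1) · k objects total. Threshold: n = (r − 1) · k + 1. With r = 13 and k = 171: n = 12 · 171 + 1 = 2052 + 1 = 2053. For n = 2052 = 12 · 171, we can put exactly 12 objects in every box, avoiding 13 in any single one — so 2053 is tight.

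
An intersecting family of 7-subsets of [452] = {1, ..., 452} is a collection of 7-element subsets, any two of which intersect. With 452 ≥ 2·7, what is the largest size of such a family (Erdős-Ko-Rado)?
max |F| = C(451, 6) = 11303769578640

Erdős-Ko-Rado (1961): when n ≥ 2k, max |F| = C(n−1, k−1). The bound is attained by the star {A : i ∈ A} for any fixed i ∈ [n]. Here C(452−1, 7−1) = C(451, 6) = 11303769578640.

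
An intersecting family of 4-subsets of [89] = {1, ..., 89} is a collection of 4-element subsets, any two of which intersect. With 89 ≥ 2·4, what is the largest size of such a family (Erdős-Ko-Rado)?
max |F| = C(88, 3) = 109736

The Erdős-Ko-Rado theorem states: for n ≥ 2k, an intersecting family of k-subsets of an n-element set has size at most C(n − 1, k − 1), with equality for 'star' families {A ⊆ [n] : |A| = k, i ∈ A} (fix an element i). For n = 89, k = 4: C(88, 3) = 109736.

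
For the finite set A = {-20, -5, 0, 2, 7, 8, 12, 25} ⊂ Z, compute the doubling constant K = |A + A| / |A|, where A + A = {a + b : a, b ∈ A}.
K = |A + A| / |A| = 32/8 = 4

Enumerate A + A = {a + b : a, b ∈ A}. With |A| = 8, there are |A|^2 = 64 ordered sum pairs; collecting distinct values, A + A = {-40, -25, -20, -18, -13, -12, -10, -8, -5, -3, 0, 2, 3, 4, 5, 7, 8, 9, 10, 12, 14, 15, 16, 19, 20, 24, 25, 27, 32, 33, 37, 50}, so |A + A| = 32. Thus K = 32/8 = 4. For comparison, the minimum possible |A + A| over all 8-element sets is 2·8 − 1 = 15 (so min K = 15/8), attained only by arithmetic progressions.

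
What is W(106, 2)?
W(106, 2) = 106 + 1 = 107

A 2-term AP is any pair of integers, so a monochromatic 2-AP exists iff some colour is used at least twice. With 106 colours, the colouring i ↦ i on {1, ..., 106} uses each colour once, avoiding any monochromatic pair, so W(106, 2) > 106. For {1, ..., 107}, pigeonhole forces two integers of the same colour, which form a monochromatic 2-AP. Hence W(106, 2) = 107.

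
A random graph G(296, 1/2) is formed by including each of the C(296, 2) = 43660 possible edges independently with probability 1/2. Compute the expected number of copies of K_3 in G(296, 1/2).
E[# K_3] = C(296, 3) · (1/2)^C(3, 2) = 4278680 / 2^3 = 534835

For each 3-subset S of vertices (there are C(296, 3) = 4278680 such S), let X_S = 1 if S induces a K_3 (all C(3, 2) = 3 edges present). Then P(X_S = 1) = (1/2)^3 = 1/8. By linearity of expectation, E[# K_3] = C(296, 3) · (1/2)^3 = 4278680 / 8 = 534835.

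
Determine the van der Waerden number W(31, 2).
W(31, 2) = 31 + 1 = 32

A 2-term AP is any pair of integers, so a monochromatic 2-AP exists iff some colour is used at least twice. With 31 colours, the colouring i ↦ i on {1, ..., 31} uses each colour once, avoiding any monochromatic pair, so W(31, 2) > 31. For {1, ..., 32}, pigeonhole forces two integers of the same colour, which form a monochromatic 2-AP. Hence W(31, 2) = 32.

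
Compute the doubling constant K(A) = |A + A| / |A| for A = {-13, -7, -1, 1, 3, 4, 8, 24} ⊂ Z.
K = |A + A| / |A| = 32/8 = 4

Enumerate A + A = {a + b : a, b ∈ A}. With |A| = 8, there are |A|^2 = 64 ordered sum pairs; collecting distinct values, A + A = {-26, -20, -14, -12, -10, -9, -8, -6, -5, -4, -3, -2, 0, 1, 2, 3, 4, 5, 6, 7, 8, 9, 11, 12, 16, 17, 23, 25, 27, 28, 32, 48}, so |A + A| = 32. Thus K = 32/8 = 4. For comparison, the minimum possible |A + A| over all 8-element sets is 2·8 − 1 = 15 (so min K = 15/8), attained only by arithmetic progressions.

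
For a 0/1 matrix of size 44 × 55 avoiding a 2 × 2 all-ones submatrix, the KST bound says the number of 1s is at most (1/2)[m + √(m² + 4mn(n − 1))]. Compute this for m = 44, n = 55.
z(44, 55; 2, 2) ≤ (1/2)[44 + √(44² + 4·44·55·54)] = (1/2)[44 + √524656] = 384.1657

Kővári–Sós–Turán: let r_1, ..., r_44 be the row sums and z = Σ r_i the total number of 1s. Each pair of columns can share at most one row with both entries 1 (else a 2×2 all-ones block appears), so Σ_i C(r_i, 2) ≤ C(55, 2) = 1485. By convexity Σ_i C(r_i, 2) ≥ 44·C(z/44, 2) = z(z − 44)/(2·44), giving z² − 44z − 44·55·54 ≤ 0 and hence z ≤ (1/2)[44 + √(1936 + 4·130680)] = (1/2)[44 + √524656] ≈ (1/2)(44 + 724.3314) = 384.1657.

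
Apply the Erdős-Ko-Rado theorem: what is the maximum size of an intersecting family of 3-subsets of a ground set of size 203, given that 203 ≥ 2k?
max |F| = C(202, 2) = 20301

The Erdős-Ko-Rado theorem states: for n ≥ 2k, an intersecting family of k-subsets of an n-element set has size at most C(n − 1, k − 1), with equality for 'star' families {A ⊆ [n] : |A| = k, i ∈ A} (fix an element i). For n = 203, k = 3: C(202, 2) = 20301.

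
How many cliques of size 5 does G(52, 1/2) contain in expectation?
E[# K_5] = C(52, 5) · (1/2)^C(5, 2) = 2598960 / 2^10 = 162435/64 = 2538.046875

For each 5-subset S of vertices (there are C(52, 5) = 2598960 such S), let X_S = 1 if S induces a K_5 (all C(5, 2) = 10 edges present). Then P(X_S = 1) = (1/2)^10 = 1/1024. By linearity of expectation, E[# K_5] = C(52, 5) · (1/2)^10 = 2598960 / 1024 = 162435/64 = 2538.046875.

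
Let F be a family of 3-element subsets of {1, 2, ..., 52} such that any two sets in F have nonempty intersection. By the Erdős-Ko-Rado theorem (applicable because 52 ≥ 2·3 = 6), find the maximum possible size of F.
max |F| = C(51, 2) = 1275

The Erdős-Ko-Rado theorem states: for n ≥ 2k, an intersecting family of k-subsets of an n-element set has size at most C(n − 1, k − 1), with equality for 'star' families {A ⊆ [n] : |A| = k, i ∈ A} (fix an element i). For n = 52, k = 3: C(51, 2) = 1275.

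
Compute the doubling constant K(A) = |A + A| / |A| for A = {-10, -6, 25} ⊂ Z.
K = |A + A| / |A| = 6/3 = 2

Enumerate A + A = {a + b : a, b ∈ A}. With |A| = 3, there are |A|^2 = 9 ordered sum pairs; collecting distinct values, A + A = {-20, -16, -12, 15, 19, 50}, so |A + A| = 6. Thus K = 6/3 = 2. For comparison, the minimum possible |A + A| over all 3-element sets is 2·3 − 1 = 5 (so min K = 5/3), attained only by arithmetic progressions.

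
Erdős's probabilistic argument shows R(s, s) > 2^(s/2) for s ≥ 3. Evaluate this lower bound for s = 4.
2^(4/2) = 4; so R(4, 4) > 4

Colour each edge of K_n uniformly at random with red/blue. The expected number of monochromatic K_4 is C(n, 4) · 2 · 2^(−C(4,2)). If C(n, 4) · 2^(1 − C(4,2)) < 1, then with positive probability no monochromatic K_4 exists, so R(4, 4) > n. The standard estimate C(n, 4) ≤ n^4/4! shows this inequality holds whenever n ≤ 2^(4/2) (since 4! · 2^(C(4,2) − 1) > 2^(4^2/2) ≥ n^4). Hence R(4, 4) > 2^(4/2) = 4.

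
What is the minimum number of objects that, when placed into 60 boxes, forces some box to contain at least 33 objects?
n = (33 − 1)·60 + 1 = 1921

By the generalised pigeonhole principle, to guarantee some box contains ≥ r objects we need more than (r − 1) · k objects total. Threshold: n = (r − 1) · k + 1. With r = 33 and k = 60: n = 32 · 60 + 1 = 1920 + 1 = 1921. For n = 1920 = 32 · 60, we can put exactly 32 objects in every box, avoiding 33 in any single one — so 1921 is tight.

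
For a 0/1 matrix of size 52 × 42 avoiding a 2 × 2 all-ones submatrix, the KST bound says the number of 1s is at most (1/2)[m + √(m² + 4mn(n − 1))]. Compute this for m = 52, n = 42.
z(52, 42; 2, 2) ≤ (1/2)[52 + √(52² + 4·52·42·41)] = (1/2)[52 + √360880] = 326.3664

Kővári–Sós–Turán: let r_1, ..., r_52 be the row sums and z = Σ r_i the total number of 1s. Each pair of columns can share at most one row with both entries 1 (else a 2×2 all-ones block appears), so Σ_i C(r_i, 2) ≤ C(42, 2) = 861. By convexity Σ_i C(r_i, 2) ≥ 52·C(z/52, 2) = z(z − 52)/(2·52), giving z² − 52z − 52·42·41 ≤ 0 and hence z ≤ (1/2)[52 + √(2704 + 4·89544)] = (1/2)[52 + √360880] ≈ (1/2)(52 + 600.7329) = 326.3664.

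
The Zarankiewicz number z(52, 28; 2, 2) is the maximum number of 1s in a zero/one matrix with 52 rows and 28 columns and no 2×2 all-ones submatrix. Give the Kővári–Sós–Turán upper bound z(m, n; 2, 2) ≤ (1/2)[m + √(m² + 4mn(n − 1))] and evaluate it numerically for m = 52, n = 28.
z(52, 28; 2, 2) ≤ (1/2)[52 + √(52² + 4·52·28·27)] = (1/2)[52 + √159952] = 225.97

Kővári–Sós–Turán: let r_1, ..., r_52 be the row sums and z = Σ r_i the total number of 1s. Each pair of columns can share at most one row with both entries 1 (else a 2×2 all-ones block appears), so Σ_i C(r_i, 2) ≤ C(28, 2) = 378. By convexity Σ_i C(r_i, 2) ≥ 52·C(z/52, 2) = z(z − 52)/(2·52), giving z² − 52z − 52·28·27 ≤ 0 and hence z ≤ (1/2)[52 + √(2704 + 4·39312)] = (1/2)[52 + √159952] ≈ (1/2)(52 + 399.94) = 225.97.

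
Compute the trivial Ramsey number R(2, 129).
R(2, 129) = 129

R(2, k) = k for all k ≥ 2: in a 2-colouring of K_k, either some edge is red (a red K_2) or all edges are blue (a blue K_k). And K_{128} coloured all-blue has no blue K_129, so R(2, 129) > 128. Hence R(2, 129) = 129.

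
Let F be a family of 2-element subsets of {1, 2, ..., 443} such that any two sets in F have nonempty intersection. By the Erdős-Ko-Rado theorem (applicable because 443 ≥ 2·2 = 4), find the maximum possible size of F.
max |F| = C(442, 1) = 442

Erdős-Ko-Rado (1961): when n ≥ 2k, max |F| = C(n−1, k−1). The bound is attained by the star {A : i ∈ A} for any fixed i ∈ [n]. Here C(443−1, 2−1) = C(442, 1) = 442.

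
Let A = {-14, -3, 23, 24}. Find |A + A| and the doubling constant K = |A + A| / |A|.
K = |A + A| / |A| = 10/4 = 5/2

Enumerate A + A = {a + b : a, b ∈ A}. With |A| = 4, there are |A|^2 = 16 ordered sum pairs; collecting distinct values, A + A = {-28, -17, -6, 9, 10, 20, 21, 46, 47, 48}, so |A + A| = 10. Thus K = 10/4 = 5/2. For comparison, the minimum possible |A + A| over all 4-element sets is 2·4 − 1 = 7 (so min K = 7/4), attained only by arithmetic progressions.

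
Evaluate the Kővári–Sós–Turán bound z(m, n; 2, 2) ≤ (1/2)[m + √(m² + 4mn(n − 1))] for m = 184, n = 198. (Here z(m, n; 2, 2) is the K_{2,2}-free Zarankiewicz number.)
z(184, 198; 2, 2) ≤ (1/2)[184 + √(184² + 4·184·198·197)] = (1/2)[184 + √28742272] = 2772.591

Kővári–Sós–Turán: let r_1, ..., r_184 be the row sums and z = Σ r_i the total number of 1s. Each pair of columns can share at most one row with both entries 1 (else a 2×2 all-ones block appears), so Σ_i C(r_i, 2) ≤ C(198, 2) = 19503. By convexity Σ_i C(r_i, 2) ≥ 184·C(z/184, 2) = z(z − 184)/(2·184), giving z² − 184z − 184·198·197 ≤ 0 and hence z ≤ (1/2)[184 + √(33856 + 4·7177104)] = (1/2)[184 + √28742272] ≈ (1/2)(184 + 5361.182) = 2772.591.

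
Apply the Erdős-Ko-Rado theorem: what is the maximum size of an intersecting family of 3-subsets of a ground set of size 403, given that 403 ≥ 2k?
max |F| = C(402, 2) = 80601

The Erdős-Ko-Rado theorem states: for n ≥ 2k, an intersecting family of k-subsets of an n-element set has size at most C(n − 1, k − 1), with equality for 'star' families {A ⊆ [n] : |A| = k, i ∈ A} (fix an element i). For n = 403, k = 3: C(402, 2) = 80601.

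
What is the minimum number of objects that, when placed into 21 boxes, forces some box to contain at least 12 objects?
n = (12 − 1)·21 + 1 = 232

By the generalised pigeonhole principle, to guarantee some box contains ≥ r objects we need more than (r − 1) · k objects total. Threshold: n = (r − 1) · k + 1. With r = 12 and k = 21: n = 11 · 21 + 1 = 231 + 1 = 232. For n = 231 = 11 · 21, we can put exactly 11 objects in every box, avoiding 12 in any single one — so 232 is tight.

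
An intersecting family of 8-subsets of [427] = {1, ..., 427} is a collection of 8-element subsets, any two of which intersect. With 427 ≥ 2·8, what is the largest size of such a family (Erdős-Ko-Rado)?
max |F| = C(426, 7) = 480748628424600

Erdős-Ko-Rado (1961): when n ≥ 2k, max |F| = C(n−1, k−1). The bound is attained by the star {A : i ∈ A} for any fixed i ∈ [n]. Here C(427−1, 8−1) = C(426, 7) = 480748628424600.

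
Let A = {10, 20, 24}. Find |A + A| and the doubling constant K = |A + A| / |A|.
K = |A + A| / |A| = 6/3 = 2

Enumerate A + A = {a + b : a, b ∈ A}. With |A| = 3, there are |A|^2 = 9 ordered sum pairs; collecting distinct values, A + A = {20, 30, 34, 40, 44, 48}, so |A + A| = 6. Thus K = 6/3 = 2. For comparison, the minimum possible |A + A| over all 3-element sets is 2·3 − 1 = 5 (so min K = 5/3), attained only by arithmetic progressions.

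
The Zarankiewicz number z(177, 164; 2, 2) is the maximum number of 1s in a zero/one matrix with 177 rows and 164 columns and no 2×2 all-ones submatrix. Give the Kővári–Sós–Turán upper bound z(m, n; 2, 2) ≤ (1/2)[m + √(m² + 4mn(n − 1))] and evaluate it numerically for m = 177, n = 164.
z(177, 164; 2, 2) ≤ (1/2)[177 + √(177² + 4·177·164·163)] = (1/2)[177 + √18957585] = 2265.5154

Kővári–Sós–Turán: let r_1, ..., r_177 be the row sums and z = Σ r_i the total number of 1s. Each pair of columns can share at most one row with both entries 1 (else a 2×2 all-ones block appears), so Σ_i C(r_i, 2) ≤ C(164, 2) = 13366. By convexity Σ_i C(r_i, 2) ≥ 177·C(z/177, 2) = z(z − 177)/(2·177), giving z² − 177z − 177·164·163 ≤ 0 and hence z ≤ (1/2)[177 + √(31329 + 4·4731564)] = (1/2)[177 + √18957585] ≈ (1/2)(177 + 4354.0309) = 2265.5154.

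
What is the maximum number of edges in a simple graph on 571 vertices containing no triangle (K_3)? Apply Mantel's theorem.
ex(571, K_3) = ⌊571^2/4⌋ = 81510

Mantel (1907): a triangle-free graph on n vertices has at most ⌊n^2/4⌋ edges, with equality for the complete bipartite graph K_{⌊n/2⌋, ⌈n/2⌉}. For n = 571: ⌊571^2/4⌋ = ⌊326041/4⌋ = 81510. The extremal graph is K_{285, 286}, which has 285·286 = 81510 edges.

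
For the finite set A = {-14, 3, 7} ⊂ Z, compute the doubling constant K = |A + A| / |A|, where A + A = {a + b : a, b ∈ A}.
K = |A + A| / |A| = 6/3 = 2

Enumerate A + A = {a + b : a, b ∈ A}. With |A| = 3, there are |A|^2 = 9 ordered sum pairs; collecting distinct values, A + A = {-28, -11, -7, 6, 10, 14}, so |A + A| = 6. Thus K = 6/3 = 2. For comparison, the minimum possible |A + A| over all 3-element sets is 2·3 − 1 = 5 (so min K = 5/3), attained only by arithmetic progressions.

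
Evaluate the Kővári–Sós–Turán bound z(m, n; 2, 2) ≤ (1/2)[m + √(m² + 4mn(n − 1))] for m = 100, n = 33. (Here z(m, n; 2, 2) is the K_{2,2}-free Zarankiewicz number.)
z(100, 33; 2, 2) ≤ (1/2)[100 + √(100² + 4·100·33·32)] = (1/2)[100 + √432400] = 378.7856

Kővári–Sós–Turán: let r_1, ..., r_100 be the row sums and z = Σ r_i the total number of 1s. Each pair of columns can share at most one row with both entries 1 (else a 2×2 all-ones block appears), so Σ_i C(r_i, 2) ≤ C(33, 2) = 528. By convexity Σ_i C(r_i, 2) ≥ 100·C(z/100, 2) = z(z − 100)/(2·100), giving z² − 100z − 100·33·32 ≤ 0 and hence z ≤ (1/2)[100 + √(10000 + 4·105600)] = (1/2)[100 + √432400] ≈ (1/2)(100 + 657.5713) = 378.7856.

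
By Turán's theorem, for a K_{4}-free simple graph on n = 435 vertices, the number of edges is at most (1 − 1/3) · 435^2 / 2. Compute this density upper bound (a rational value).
Turán density bound = (2/3) · 435^2/2 = 63075

Turán's theorem: ex(n, K_{r+1}) is achieved by the complete r-partite Turán graph T(n, r) with parts as balanced as possible, and is at most (1 − 1/r) · n^2/2. For r = 3, n = 435: the density bound is (2/3) · 189225/2 = 63075. Since 3 ∣ 435, the Turán graph T(435, 3) has parts of equal size 145, and its edge count e(T(435, 3)) = 63075 attains the density bound exactly.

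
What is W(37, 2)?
W(37, 2) = 37 + 1 = 38

A 2-term AP is any pair of integers, so a monochromatic 2-AP exists iff some colour is used at least twice. With 37 colours, the colouring i ↦ i on {1, ..., 37} uses each colour once, avoiding any monochromatic pair, so W(37, 2) > 37. For {1, ..., 38}, pigeonhole forces two integers of the same colour, which form a monochromatic 2-AP. Hence W(37, 2) = 38.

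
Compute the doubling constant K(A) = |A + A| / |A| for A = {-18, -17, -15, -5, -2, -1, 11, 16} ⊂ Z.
K = |A + A| / |A| = 30/8 = 15/4

Enumerate A + A = {a + b : a, b ∈ A}. With |A| = 8, there are |A|^2 = 64 ordered sum pairs; collecting distinct values, A + A = {-36, -35, -34, -33, -32, -30, -23, -22, -20, -19, -18, -17, -16, -10, -7, -6, -4, -3, -2, -1, 1, 6, 9, 10, 11, 14, 15, 22, 27, 32}, so |A + A| = 30. Thus K = 30/8 = 15/4. For comparison, the minimum possible |A + A| over all 8-element sets is 2·8 − 1 = 15 (so min K = 15/8), attained only by arithmetic progressions.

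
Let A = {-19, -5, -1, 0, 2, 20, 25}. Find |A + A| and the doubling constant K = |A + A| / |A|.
K = |A + A| / |A| = 26/7

Enumerate A + A = {a + b : a, b ∈ A}. With |A| = 7, there are |A|^2 = 49 ordered sum pairs; collecting distinct values, A + A = {-38, -24, -20, -19, -17, -10, -6, -5, -3, -2, -1, 0, 1, 2, 4, 6, 15, 19, 20, 22, 24, 25, 27, 40, 45, 50}, so |A + A| = 26. Thus K = 26/7. For comparison, the minimum possible |A + A| over all 7-element sets is 2·7 − 1 = 13 (so min K = 13/7), attained only by arithmetic progressions.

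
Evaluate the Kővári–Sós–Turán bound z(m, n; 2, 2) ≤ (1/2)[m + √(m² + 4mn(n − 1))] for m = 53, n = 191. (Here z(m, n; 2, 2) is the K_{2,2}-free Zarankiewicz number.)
z(53, 191; 2, 2) ≤ (1/2)[53 + √(53² + 4·53·191·190)] = (1/2)[53 + √7696289] = 1413.6093

Kővári–Sós–Turán: let r_1, ..., r_53 be the row sums and z = Σ r_i the total number of 1s. Each pair of columns can share at most one row with both entries 1 (else a 2×2 all-ones block appears), so Σ_i C(r_i, 2) ≤ C(191, 2) = 18145. By convexity Σ_i C(r_i, 2) ≥ 53·C(z/53, 2) = z(z − 53)/(2·53), giving z² − 53z − 53·191·190 ≤ 0 and hence z ≤ (1/2)[53 + √(2809 + 4·1923370)] = (1/2)[53 + √7696289] ≈ (1/2)(53 + 2774.2186) = 1413.6093.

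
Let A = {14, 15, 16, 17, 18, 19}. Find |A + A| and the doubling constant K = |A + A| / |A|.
K = |A + A| / |A| = 11/6

Enumerate A + A = {a + b : a, b ∈ A}. With |A| = 6, there are |A|^2 = 36 ordered sum pairs; collecting distinct values, A + A = {28, 29, 30, 31, 32, 33, 34, 35, 36, 37, 38}, so |A + A| = 11. Thus K = 11/6. Here |A + A| = 2|A| − 1 = 11, the minimum possible — so K = 11/6 is minimal, which holds iff A is an arithmetic progression.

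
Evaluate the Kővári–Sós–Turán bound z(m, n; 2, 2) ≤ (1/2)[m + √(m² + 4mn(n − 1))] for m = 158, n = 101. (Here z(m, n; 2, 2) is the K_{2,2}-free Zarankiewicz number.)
z(158, 101; 2, 2) ≤ (1/2)[158 + √(158² + 4·158·101·100)] = (1/2)[158 + √6408164] = 1344.7176

Kővári–Sós–Turán: let r_1, ..., r_158 be the row sums and z = Σ r_i the total number of 1s. Each pair of columns can share at most one row with both entries 1 (else a 2×2 all-ones block appears), so Σ_i C(r_i, 2) ≤ C(101, 2) = 5050. By convexity Σ_i C(r_i, 2) ≥ 158·C(z/158, 2) = z(z − 158)/(2·158), giving z² − 158z − 158·101·100 ≤ 0 and hence z ≤ (1/2)[158 + √(24964 + 4·1595800)] = (1/2)[158 + √6408164] ≈ (1/2)(158 + 2531.4352) = 1344.7176.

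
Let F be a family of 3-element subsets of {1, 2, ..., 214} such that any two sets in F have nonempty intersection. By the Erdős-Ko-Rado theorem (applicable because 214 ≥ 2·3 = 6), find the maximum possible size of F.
max |F| = C(213, 2) = 22578

The Erdős-Ko-Rado theorem states: for n ≥ 2k, an intersecting family of k-subsets of an n-element set has size at most C(n − 1, k − 1), with equality for 'star' families {A ⊆ [n] : |A| = k, i ∈ A} (fix an element i). For n = 214, k = 3: C(213, 2) = 22578.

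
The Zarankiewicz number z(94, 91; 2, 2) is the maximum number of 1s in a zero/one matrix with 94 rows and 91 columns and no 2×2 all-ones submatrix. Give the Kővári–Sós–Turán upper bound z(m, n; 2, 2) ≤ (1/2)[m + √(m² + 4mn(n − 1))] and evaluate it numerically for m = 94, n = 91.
z(94, 91; 2, 2) ≤ (1/2)[94 + √(94² + 4·94·91·90)] = (1/2)[94 + √3088276] = 925.6746

Kővári–Sós–Turán: let r_1, ..., r_94 be the row sums and z = Σ r_i the total number of 1s. Each pair of columns can share at most one row with both entries 1 (else a 2×2 all-ones block appears), so Σ_i C(r_i, 2) ≤ C(91, 2) = 4095. By convexity Σ_i C(r_i, 2) ≥ 94·C(z/94, 2) = z(z − 94)/(2·94), giving z² − 94z − 94·91·90 ≤ 0 and hence z ≤ (1/2)[94 + √(8836 + 4·769860)] = (1/2)[94 + √3088276] ≈ (1/2)(94 + 1757.3491) = 925.6746.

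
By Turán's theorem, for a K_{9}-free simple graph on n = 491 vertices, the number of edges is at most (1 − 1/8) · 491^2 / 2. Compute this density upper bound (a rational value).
Turán density bound = (7/8) · 491^2/2 = 1687567/16 ≈ 105472.9375

Turán's theorem: ex(n, K_{r+1}) is achieved by the complete r-partite Turán graph T(n, r) with parts as balanced as possible, and is at most (1 − 1/r) · n^2/2. For r = 8, n = 491: the density bound is (7/8) · 241081/2 = 1687567/16 ≈ 105472.9375. The integer-valued extremum is e(T(491, 8)) = 105472, which is strictly less than the density bound 1687567/16 since 8 ∤ 491 (the parts of T(491, 8) cannot all be equal).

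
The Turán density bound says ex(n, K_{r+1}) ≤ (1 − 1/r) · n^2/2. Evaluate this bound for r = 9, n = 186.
Turán density bound = (8/9) · 186^2/2 = 15376

Turán's theorem: ex(n, K_{r+1}) is achieved by the complete r-partite Turán graph T(n, r) with parts as balanced as possible, and is at most (1 − 1/r) · n^2/2. For r = 9, n = 186: the density bound is (8/9) · 34596/2 = 15376. The integer-valued extremum is e(T(186, 9)) = 15375, which is strictly less than the density bound 15376 since 9 ∤ 186 (the parts of T(186, 9) cannot all be equal).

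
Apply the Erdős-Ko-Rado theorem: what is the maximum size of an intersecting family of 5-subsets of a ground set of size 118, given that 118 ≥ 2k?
max |F| = C(117, 4) = 7413705

Erdős-Ko-Rado (1961): when n ≥ 2k, max |F| = C(n−1, k−1). The bound is attained by the star {A : i ∈ A} for any fixed i ∈ [n]. Here C(118−1, 5−1) = C(117, 4) = 7413705.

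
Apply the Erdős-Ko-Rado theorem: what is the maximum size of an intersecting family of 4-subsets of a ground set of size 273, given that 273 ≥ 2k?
max |F| = C(272, 3) = 3317040

The Erdős-Ko-Rado theorem states: for n ≥ 2k, an intersecting family of k-subsets of an n-element set has size at most C(n − 1, k − 1), with equality for 'star' families {A ⊆ [n] : |A| = k, i ∈ A} (fix an element i). For n = 273, k = 4: C(272, 3) = 3317040.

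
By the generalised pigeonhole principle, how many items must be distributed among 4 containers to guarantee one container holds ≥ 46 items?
n = (46 − 1)·4 + 1 = 181

By the generalised pigeonhole principle, to guarantee some box contains ≥ r objects we need more than (r − 1) · k objects total. Threshold: n = (r − 1) · k + 1. With r = 46 and k = 4: n = 45 · 4 + 1 = 180 + 1 = 181. For n = 180 = 45 · 4, we can put exactly 45 objects in every box, avoiding 46 in any single one — so 181 is tight.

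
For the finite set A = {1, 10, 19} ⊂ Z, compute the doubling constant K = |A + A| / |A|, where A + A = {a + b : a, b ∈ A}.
K = |A + A| / |A| = 5/3

Enumerate A + A = {a + b : a, b ∈ A}. With |A| = 3, there are |A|^2 = 9 ordered sum pairs; collecting distinct values, A + A = {2, 11, 20, 29, 38}, so |A + A| = 5. Thus K = 5/3. Here |A + A| = 2|A| − 1 = 5, the minimum possible — so K = 5/3 is minimal, which holds iff A is an arithmetic progression.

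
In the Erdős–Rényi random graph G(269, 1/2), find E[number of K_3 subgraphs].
E[# K_3] = C(269, 3) · (1/2)^C(3, 2) = 3208094 / 2^3 = 1604047/4 = 401011.75

For each 3-subset S of vertices (there are C(269, 3) = 3208094 such S), let X_S = 1 if S induces a K_3 (all C(3, 2) = 3 edges present). Then P(X_S = 1) = (1/2)^3 = 1/8. By linearity of expectation, E[# K_3] = C(269, 3) · (1/2)^3 = 3208094 / 8 = 1604047/4 = 401011.75.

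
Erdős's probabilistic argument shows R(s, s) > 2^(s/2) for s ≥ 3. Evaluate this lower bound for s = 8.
2^(8/2) = 16; so R(8, 8) > 16

Colour each edge of K_n uniformly at random with red/blue. The expected number of monochromatic K_8 is C(n, 8) · 2 · 2^(−C(8,2)). If C(n, 8) · 2^(1 − C(8,2)) < 1, then with positive probability no monochromatic K_8 exists, so R(8, 8) > n. The standard estimate C(n, 8) ≤ n^8/8! shows this inequality holds whenever n ≤ 2^(8/2) (since 8! · 2^(C(8,2) − 1) > 2^(8^2/2) ≥ n^8). Hence R(8, 8) > 2^(8/2) = 16.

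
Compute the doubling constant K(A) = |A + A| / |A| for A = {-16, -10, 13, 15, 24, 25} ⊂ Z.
K = |A + A| / |A| = 21/6 = 7/2

Enumerate A + A = {a + b : a, b ∈ A}. With |A| = 6, there are |A|^2 = 36 ordered sum pairs; collecting distinct values, A + A = {-32, -26, -20, -3, -1, 3, 5, 8, 9, 14, 15, 26, 28, 30, 37, 38, 39, 40, 48, 49, 50}, so |A + A| = 21. Thus K = 21/6 = 7/2. For comparison, the minimum possible |A + A| over all 6-element sets is 2·6 − 1 = 11 (so min K = 11/6), attained only by arithmetic progressions.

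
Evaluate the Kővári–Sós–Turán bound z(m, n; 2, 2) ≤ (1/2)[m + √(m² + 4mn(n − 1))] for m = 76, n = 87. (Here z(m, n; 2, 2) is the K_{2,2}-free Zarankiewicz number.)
z(76, 87; 2, 2) ≤ (1/2)[76 + √(76² + 4·76·87·86)] = (1/2)[76 + √2280304] = 793.0338

Kővári–Sós–Turán: let r_1, ..., r_76 be the row sums and z = Σ r_i the total number of 1s. Each pair of columns can share at most one row with both entries 1 (else a 2×2 all-ones block appears), so Σ_i C(r_i, 2) ≤ C(87, 2) = 3741. By convexity Σ_i C(r_i, 2) ≥ 76·C(z/76, 2) = z(z − 76)/(2·76), giving z² − 76z − 76·87·86 ≤ 0 and hence z ≤ (1/2)[76 + √(5776 + 4·568632)] = (1/2)[76 + √2280304] ≈ (1/2)(76 + 1510.0675) = 793.0338.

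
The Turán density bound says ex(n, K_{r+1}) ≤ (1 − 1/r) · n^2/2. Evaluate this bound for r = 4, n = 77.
Turán density bound = (3/4) · 77^2/2 = 17787/8 ≈ 2223.375

Turán's theorem: ex(n, K_{r+1}) is achieved by the complete r-partite Turán graph T(n, r) with parts as balanced as possible, and is at most (1 − 1/r) · n^2/2. For r = 4, n = 77: the density bound is (3/4) · 5929/2 = 17787/8 ≈ 2223.375. The integer-valued extremum is e(T(77, 4)) = 2223, which is strictly less than the density bound 17787/8 since 4 ∤ 77 (the parts of T(77, 4) cannot all be equal).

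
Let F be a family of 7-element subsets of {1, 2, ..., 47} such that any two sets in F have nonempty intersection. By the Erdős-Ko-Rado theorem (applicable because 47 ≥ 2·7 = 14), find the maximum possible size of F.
max |F| = C(46, 6) = 9366819

The Erdős-Ko-Rado theorem states: for n ≥ 2k, an intersecting family of k-subsets of an n-element set has size at most C(n − 1, k − 1), with equality for 'star' families {A ⊆ [n] : |A| = k, i ∈ A} (fix an element i). For n = 47, k = 7: C(46, 6) = 9366819.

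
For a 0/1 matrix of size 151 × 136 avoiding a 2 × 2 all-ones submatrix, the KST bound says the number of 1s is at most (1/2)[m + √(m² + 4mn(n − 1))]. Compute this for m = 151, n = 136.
z(151, 136; 2, 2) ≤ (1/2)[151 + √(151² + 4·151·136·135)] = (1/2)[151 + √11112241] = 1742.2514

Kővári–Sós–Turán: let r_1, ..., r_151 be the row sums and z = Σ r_i the total number of 1s. Each pair of columns can share at most one row with both entries 1 (else a 2×2 all-ones block appears), so Σ_i C(r_i, 2) ≤ C(136, 2) = 9180. By convexity Σ_i C(r_i, 2) ≥ 151·C(z/151, 2) = z(z − 151)/(2·151), giving z² − 151z − 151·136·135 ≤ 0 and hence z ≤ (1/2)[151 + √(22801 + 4·2772360)] = (1/2)[151 + √11112241] ≈ (1/2)(151 + 3333.5028) = 1742.2514.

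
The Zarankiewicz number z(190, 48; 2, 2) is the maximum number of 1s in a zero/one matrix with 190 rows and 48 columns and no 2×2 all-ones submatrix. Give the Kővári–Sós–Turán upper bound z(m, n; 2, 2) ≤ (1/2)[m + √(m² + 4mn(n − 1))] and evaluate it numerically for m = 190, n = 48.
z(190, 48; 2, 2) ≤ (1/2)[190 + √(190² + 4·190·48·47)] = (1/2)[190 + √1750660] = 756.5625

Kővári–Sós–Turán: let r_1, ..., r_190 be the row sums and z = Σ r_i the total number of 1s. Each pair of columns can share at most one row with both entries 1 (else a 2×2 all-ones block appears), so Σ_i C(r_i, 2) ≤ C(48, 2) = 1128. By convexity Σ_i C(r_i, 2) ≥ 190·C(z/190, 2) = z(z − 190)/(2·190), giving z² − 190z − 190·48·47 ≤ 0 and hence z ≤ (1/2)[190 + √(36100 + 4·428640)] = (1/2)[190 + √1750660] ≈ (1/2)(190 + 1323.1251) = 756.5625.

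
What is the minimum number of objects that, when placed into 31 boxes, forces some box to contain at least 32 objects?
n = (32 − 1)·31 + 1 = 962

By the generalised pigeonhole principle, to guarantee some box contains ≥ r objects we need more than (r − 1) · k objects total. Threshold: n = (r − 1) · k + 1. With r = 32 and k = 31: n = 31 · 31 + 1 = 961 + 1 = 962. For n = 961 = 31 · 31, we can put exactly 31 objects in every box, avoiding 32 in any single one — so 962 is tight.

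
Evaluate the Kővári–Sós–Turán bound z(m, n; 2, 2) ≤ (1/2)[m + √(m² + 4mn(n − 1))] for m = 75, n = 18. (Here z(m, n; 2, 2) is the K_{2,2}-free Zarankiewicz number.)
z(75, 18; 2, 2) ≤ (1/2)[75 + √(75² + 4·75·18·17)] = (1/2)[75 + √97425] = 193.5649

Kővári–Sós–Turán: let r_1, ..., r_75 be the row sums and z = Σ r_i the total number of 1s. Each pair of columns can share at most one row with both entries 1 (else a 2×2 all-ones block appears), so Σ_i C(r_i, 2) ≤ C(18, 2) = 153. By convexity Σ_i C(r_i, 2) ≥ 75·C(z/75, 2) = z(z − 75)/(2·75), giving z² − 75z − 75·18·17 ≤ 0 and hence z ≤ (1/2)[75 + √(5625 + 4·22950)] = (1/2)[75 + √97425] ≈ (1/2)(75 + 312.1298) = 193.5649.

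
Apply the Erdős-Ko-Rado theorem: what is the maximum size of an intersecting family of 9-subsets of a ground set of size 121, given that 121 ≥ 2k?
max |F| = C(120, 8) = 840261910995

Erdős-Ko-Rado (1961): when n ≥ 2k, max |F| = C(n−1, k−1). The bound is attained by the star {A : i ∈ A} for any fixed i ∈ [n]. Here C(121−1, 9−1) = C(120, 8) = 840261910995.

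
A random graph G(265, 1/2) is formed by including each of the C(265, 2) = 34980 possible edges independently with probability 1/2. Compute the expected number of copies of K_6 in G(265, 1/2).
E[# K_6] = C(265, 6) · (1/2)^C(6, 2) = 454347559380 / 2^15 = 113586889845/8192 ≈ 13865587.139282

For each 6-subset S of vertices (there are C(265, 6) = 454347559380 such S), let X_S = 1 if S induces a K_6 (all C(6, 2) = 15 edges present). Then P(X_S = 1) = (1/2)^15 = 1/32768. By linearity of expectation, E[# K_6] = C(265, 6) · (1/2)^15 = 454347559380 / 32768 = 113586889845/8192 ≈ 13865587.139282.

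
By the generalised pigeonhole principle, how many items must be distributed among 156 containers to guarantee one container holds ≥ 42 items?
n = (42 − 1)·156 + 1 = 6397

By the generalised pigeonhole principle, to guarantee some box contains ≥ r objects we need more than (r − 1) · k objects total. Threshold: n = (r − 1) · k + 1. With r = 42 and k = 156: n = 41 · 156 + 1 = 6396 + 1 = 6397. For n = 6396 = 41 · 156, we can put exactly 41 objects in every box, avoiding 42 in any single one — so 6397 is tight.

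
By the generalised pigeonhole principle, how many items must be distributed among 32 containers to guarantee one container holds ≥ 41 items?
n = (41 − 1)·32 + 1 = 1281

By the generalised pigeonhole principle, to guarantee some box contains ≥ r objects we need more than (r − 1) · k objects total. Threshold: n = (r − 1) · k + 1. With r = 41 and k = 32: n = 40 · 32 + 1 = 1280 + 1 = 1281. For n = 1280 = 40 · 32, we can put exactly 40 objects in every box, avoiding 41 in any single one — so 1281 is tight.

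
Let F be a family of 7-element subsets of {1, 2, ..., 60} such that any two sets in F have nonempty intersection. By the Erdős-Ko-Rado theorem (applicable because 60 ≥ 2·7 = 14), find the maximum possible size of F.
max |F| = C(59, 6) = 45057474

The Erdős-Ko-Rado theorem states: for n ≥ 2k, an intersecting family of k-subsets of an n-element set has size at most C(n − 1, k − 1), with equality for 'star' families {A ⊆ [n] : |A| = k, i ∈ A} (fix an element i). For n = 60, k = 7: C(59, 6) = 45057474.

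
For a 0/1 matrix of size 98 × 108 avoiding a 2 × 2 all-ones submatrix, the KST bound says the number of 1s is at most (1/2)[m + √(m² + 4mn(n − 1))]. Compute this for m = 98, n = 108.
z(98, 108; 2, 2) ≤ (1/2)[98 + √(98² + 4·98·108·107)] = (1/2)[98 + √4539556] = 1114.3117

Kővári–Sós–Turán: let r_1, ..., r_98 be the row sums and z = Σ r_i the total number of 1s. Each pair of columns can share at most one row with both entries 1 (else a 2×2 all-ones block appears), so Σ_i C(r_i, 2) ≤ C(108, 2) = 5778. By convexity Σ_i C(r_i, 2) ≥ 98·C(z/98, 2) = z(z − 98)/(2·98), giving z² − 98z − 98·108·107 ≤ 0 and hence z ≤ (1/2)[98 + √(9604 + 4·1132488)] = (1/2)[98 + √4539556] ≈ (1/2)(98 + 2130.6234) = 1114.3117.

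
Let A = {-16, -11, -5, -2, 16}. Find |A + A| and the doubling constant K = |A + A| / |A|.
K = |A + A| / |A| = 15/5 = 3

Enumerate A + A = {a + b : a, b ∈ A}. With |A| = 5, there are |A|^2 = 25 ordered sum pairs; collecting distinct values, A + A = {-32, -27, -22, -21, -18, -16, -13, -10, -7, -4, 0, 5, 11, 14, 32}, so |A + A| = 15. Thus K = 15/5 = 3. For comparison, the minimum possible |A + A| over all 5-element sets is 2·5 − 1 = 9 (so min K = 9/5), attained only by arithmetic progressions.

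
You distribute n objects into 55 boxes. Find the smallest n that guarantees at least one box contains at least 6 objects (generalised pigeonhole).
n = (6 − 1)·55 + 1 = 276

By the generalised pigeonhole principle, to guarantee some box contains ≥ r objects we need more than (r − 1) · k objects total. Threshold: n = (r − 1) · k + 1. With r = 6 and k = 55: n = 5 · 55 + 1 = 275 + 1 = 276. For n = 275 = 5 · 55, we can put exactly 5 objects in every box, avoiding 6 in any single one — so 276 is tight.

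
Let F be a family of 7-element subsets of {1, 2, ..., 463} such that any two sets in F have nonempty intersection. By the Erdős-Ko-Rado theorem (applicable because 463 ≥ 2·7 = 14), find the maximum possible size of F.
max |F| = C(462, 6) = 13072618876779

The Erdős-Ko-Rado theorem states: for n ≥ 2k, an intersecting family of k-subsets of an n-element set has size at most C(n − 1, k − 1), with equality for 'star' families {A ⊆ [n] : |A| = k, i ∈ A} (fix an element i). For n = 463, k = 7: C(462, 6) = 13072618876779.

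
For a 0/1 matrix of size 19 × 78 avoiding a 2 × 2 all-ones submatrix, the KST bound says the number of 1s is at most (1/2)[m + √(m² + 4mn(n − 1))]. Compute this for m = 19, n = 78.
z(19, 78; 2, 2) ≤ (1/2)[19 + √(19² + 4·19·78·77)] = (1/2)[19 + √456817] = 347.4412

Kővári–Sós–Turán: let r_1, ..., r_19 be the row sums and z = Σ r_i the total number of 1s. Each pair of columns can share at most one row with both entries 1 (else a 2×2 all-ones block appears), so Σ_i C(r_i, 2) ≤ C(78, 2) = 3003. By convexity Σ_i C(r_i, 2) ≥ 19·C(z/19, 2) = z(z − 19)/(2·19), giving z² − 19z − 19·78·77 ≤ 0 and hence z ≤ (1/2)[19 + √(361 + 4·114114)] = (1/2)[19 + √456817] ≈ (1/2)(19 + 675.8824) = 347.4412.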